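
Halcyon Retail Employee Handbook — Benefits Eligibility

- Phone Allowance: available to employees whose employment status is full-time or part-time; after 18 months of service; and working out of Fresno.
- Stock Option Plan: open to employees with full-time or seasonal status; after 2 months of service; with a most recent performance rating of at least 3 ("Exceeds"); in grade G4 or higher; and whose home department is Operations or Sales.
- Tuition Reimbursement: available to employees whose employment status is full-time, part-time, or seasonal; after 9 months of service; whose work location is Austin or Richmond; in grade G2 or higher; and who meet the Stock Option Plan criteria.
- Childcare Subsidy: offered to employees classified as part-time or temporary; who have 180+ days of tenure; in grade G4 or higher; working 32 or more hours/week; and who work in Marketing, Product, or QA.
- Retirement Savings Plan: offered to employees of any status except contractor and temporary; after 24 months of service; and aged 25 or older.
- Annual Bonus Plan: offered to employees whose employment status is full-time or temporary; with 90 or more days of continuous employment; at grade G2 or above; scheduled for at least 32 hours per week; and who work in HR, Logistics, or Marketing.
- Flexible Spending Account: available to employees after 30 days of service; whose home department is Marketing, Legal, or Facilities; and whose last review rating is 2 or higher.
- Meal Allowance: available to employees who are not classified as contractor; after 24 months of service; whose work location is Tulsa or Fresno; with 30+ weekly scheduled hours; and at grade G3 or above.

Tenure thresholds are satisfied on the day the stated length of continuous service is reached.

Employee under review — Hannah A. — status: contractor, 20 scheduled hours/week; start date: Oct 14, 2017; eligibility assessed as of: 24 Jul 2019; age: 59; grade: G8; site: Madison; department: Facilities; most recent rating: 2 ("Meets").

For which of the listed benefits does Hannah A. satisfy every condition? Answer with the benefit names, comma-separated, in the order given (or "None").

Service from Oct 14, 2017 to 24 Jul 2019: 648 days.
Phone Allowance — status contractor ✗ (requires full-time or part-time) → not eligible.
Stock Option Plan — status contractor ✗ (requires full-time or seasonal) → not eligible.
Tuition Reimbursement — status contractor ✗ (requires full-time, part-time, or seasonal) → not eligible.
Childcare Subsidy — status contractor ✗ (requires part-time or temporary) → not eligible.
Retirement Savings Plan — status contractor ✗ (excluded) → not eligible.
Annual Bonus Plan — status contractor ✗ (requires full-time or temporary) → not eligible.
Flexible Spending Account — service 648 days ≥ 30 days ✓; dept Facilities ✓; rating 2 ≥ 2 ✓ → eligible.
Meal Allowance — status contractor ✗ (excluded) → not eligible.

Flexible Spending Account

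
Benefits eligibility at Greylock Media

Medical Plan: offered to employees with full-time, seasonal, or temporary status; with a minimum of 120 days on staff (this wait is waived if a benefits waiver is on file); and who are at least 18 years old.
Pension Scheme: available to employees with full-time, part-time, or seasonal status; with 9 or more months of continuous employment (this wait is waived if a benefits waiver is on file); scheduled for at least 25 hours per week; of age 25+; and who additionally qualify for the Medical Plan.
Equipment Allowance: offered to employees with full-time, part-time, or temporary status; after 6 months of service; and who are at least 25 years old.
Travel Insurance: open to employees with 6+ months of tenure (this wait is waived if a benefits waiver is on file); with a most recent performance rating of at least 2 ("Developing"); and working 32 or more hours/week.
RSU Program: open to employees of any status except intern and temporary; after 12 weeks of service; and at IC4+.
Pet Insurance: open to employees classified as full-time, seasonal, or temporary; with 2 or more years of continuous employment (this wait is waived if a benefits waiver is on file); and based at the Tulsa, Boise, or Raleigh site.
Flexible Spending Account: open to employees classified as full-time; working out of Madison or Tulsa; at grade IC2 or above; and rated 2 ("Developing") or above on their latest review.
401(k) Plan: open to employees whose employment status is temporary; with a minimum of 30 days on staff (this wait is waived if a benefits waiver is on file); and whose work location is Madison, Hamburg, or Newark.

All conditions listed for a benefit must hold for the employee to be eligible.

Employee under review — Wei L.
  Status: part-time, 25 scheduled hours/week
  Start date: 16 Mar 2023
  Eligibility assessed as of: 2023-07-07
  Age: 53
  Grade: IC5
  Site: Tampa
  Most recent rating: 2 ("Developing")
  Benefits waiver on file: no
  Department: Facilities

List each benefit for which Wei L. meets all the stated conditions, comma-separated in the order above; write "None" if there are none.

Service from 16 Mar 2023 to 2023-07-07: 113 days.
Medical Plan — status part-time ✗ (requires full-time, seasonal, or temporary) → not eligible.
Pension Scheme — status part-time ✓; no waiver, service 113 days < 9 months (≈270 days) ✗ → not eligible.
Equipment Allowance — status part-time ✓; service 113 days < 6 months (≈180 days) ✗ → not eligible.
Travel Insurance — no waiver, service 113 days < 6 months (≈180 days) ✗ → not eligible.
RSU Program — status part-time ✓ (not excluded); service 113 days ≥ 12 weeks (≈84 days) ✓; grade IC5 ≥ IC4 ✓ → eligible.
Pet Insurance — status part-time ✗ (requires full-time, seasonal, or temporary) → not eligible.
Flexible Spending Account — status part-time ✗ (requires full-time) → not eligible.
401(k) Plan — status part-time ✗ (requires temporary) → not eligible.

RSU Program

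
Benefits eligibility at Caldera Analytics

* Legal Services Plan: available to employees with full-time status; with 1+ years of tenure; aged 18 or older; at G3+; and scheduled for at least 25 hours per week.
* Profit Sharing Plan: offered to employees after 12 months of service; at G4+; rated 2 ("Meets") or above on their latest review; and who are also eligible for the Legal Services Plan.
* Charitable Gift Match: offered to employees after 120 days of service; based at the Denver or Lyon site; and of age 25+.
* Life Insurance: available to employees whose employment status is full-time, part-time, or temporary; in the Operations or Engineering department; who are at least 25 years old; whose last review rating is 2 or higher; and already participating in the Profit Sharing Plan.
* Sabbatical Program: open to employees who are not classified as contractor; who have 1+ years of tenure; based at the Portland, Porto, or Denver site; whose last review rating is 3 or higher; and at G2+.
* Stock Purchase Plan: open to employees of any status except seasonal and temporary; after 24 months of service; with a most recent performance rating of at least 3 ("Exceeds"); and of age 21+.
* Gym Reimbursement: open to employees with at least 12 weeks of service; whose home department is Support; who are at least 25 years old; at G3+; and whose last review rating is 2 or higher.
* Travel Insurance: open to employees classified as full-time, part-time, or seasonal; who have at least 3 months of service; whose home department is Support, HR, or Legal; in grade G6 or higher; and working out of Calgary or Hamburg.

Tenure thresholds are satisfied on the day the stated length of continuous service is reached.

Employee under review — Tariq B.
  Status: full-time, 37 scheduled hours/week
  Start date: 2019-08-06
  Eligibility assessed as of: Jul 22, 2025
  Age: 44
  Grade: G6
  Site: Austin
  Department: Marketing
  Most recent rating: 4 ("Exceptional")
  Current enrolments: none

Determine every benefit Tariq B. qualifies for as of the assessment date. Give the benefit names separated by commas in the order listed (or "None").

Legal Services Plan, Profit Sharing Plan, Stock Purchase Plan

Service from 2019-08-06 to Jul 22, 2025: 2177 days.
Legal Services Plan — status full-time ✓; service 2177 days ≥ 1 year (≈365 days) ✓; age 44 ≥ 18 ✓; grade G6 ≥ G3 ✓; 37 hrs/wk ≥ 25 ✓ → eligible.
Profit Sharing Plan — service 2177 days ≥ 12 months (≈360 days) ✓; grade G6 ≥ G4 ✓; rating 4 ≥ 2 ✓; eligible for Legal Services Plan ✓ → eligible.
Charitable Gift Match — service 2177 days ≥ 120 days ✓; site Austin ✗ (not Denver or Lyon) → not eligible.
Life Insurance — status full-time ✓; dept Marketing ✗ → not eligible.
Sabbatical Program — status full-time ✓ (not excluded); service 2177 days ≥ 1 year (≈365 days) ✓; site Austin ✗ (not Portland, Porto, or Denver) → not eligible.
Stock Purchase Plan — status full-time ✓ (not excluded); service 2177 days ≥ 24 months (≈720 days) ✓; rating 4 ≥ 3 ✓; age 44 ≥ 21 ✓ → eligible.
Gym Reimbursement — service 2177 days ≥ 12 weeks (≈84 days) ✓; dept Marketing ✗ → not eligible.
Travel Insurance — status full-time ✓; service 2177 days ≥ 3 months (≈90 days) ✓; dept Marketing ✗ → not eligible.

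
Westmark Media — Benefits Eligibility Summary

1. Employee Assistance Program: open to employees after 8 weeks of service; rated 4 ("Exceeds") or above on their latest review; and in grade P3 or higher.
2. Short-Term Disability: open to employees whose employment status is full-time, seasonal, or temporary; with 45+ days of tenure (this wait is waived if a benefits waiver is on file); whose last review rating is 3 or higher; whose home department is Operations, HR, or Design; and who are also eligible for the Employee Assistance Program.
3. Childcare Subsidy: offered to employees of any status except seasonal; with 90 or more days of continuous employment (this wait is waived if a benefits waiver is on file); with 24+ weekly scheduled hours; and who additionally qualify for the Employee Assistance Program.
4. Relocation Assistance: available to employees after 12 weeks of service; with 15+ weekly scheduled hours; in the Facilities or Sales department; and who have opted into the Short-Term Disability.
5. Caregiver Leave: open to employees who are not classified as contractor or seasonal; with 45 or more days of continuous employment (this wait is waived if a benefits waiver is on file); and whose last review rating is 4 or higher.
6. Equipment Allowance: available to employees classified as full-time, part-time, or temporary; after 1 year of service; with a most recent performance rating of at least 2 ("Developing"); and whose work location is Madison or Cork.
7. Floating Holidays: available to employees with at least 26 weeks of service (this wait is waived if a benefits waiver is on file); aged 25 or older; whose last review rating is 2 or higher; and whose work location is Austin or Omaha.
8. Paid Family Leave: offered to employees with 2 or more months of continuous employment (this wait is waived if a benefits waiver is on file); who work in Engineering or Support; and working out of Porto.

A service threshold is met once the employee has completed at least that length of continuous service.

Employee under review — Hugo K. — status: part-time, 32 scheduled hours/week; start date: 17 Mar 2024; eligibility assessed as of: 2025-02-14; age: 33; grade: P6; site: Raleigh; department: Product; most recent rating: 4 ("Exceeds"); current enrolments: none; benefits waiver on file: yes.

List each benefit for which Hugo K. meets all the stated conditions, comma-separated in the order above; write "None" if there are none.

Employee Assistance Program, Childcare Subsidy, Caregiver Leave

Service from 17 Mar 2024 to 2025-02-14: 334 days.
Employee Assistance Program — service 334 days ≥ 8 weeks (≈56 days) ✓; rating 4 ≥ 4 ✓; grade P6 ≥ P3 ✓ → eligible.
Short-Term Disability — status part-time ✗ (requires full-time, seasonal, or temporary) → not eligible.
Childcare Subsidy — status part-time ✓ (not excluded); benefits waiver on file ✓; 32 hrs/wk ≥ 24 ✓; eligible for Employee Assistance Program ✓ → eligible.
Relocation Assistance — service 334 days ≥ 12 weeks (≈84 days) ✓; 32 hrs/wk ≥ 15 ✓; dept Product ✗ → not eligible.
Caregiver Leave — status part-time ✓ (not excluded); benefits waiver on file ✓; rating 4 ≥ 4 ✓ → eligible.
Equipment Allowance — status part-time ✓; service 334 days < 1 year (≈365 days) ✗ → not eligible.
Floating Holidays — benefits waiver on file ✓; age 33 ≥ 25 ✓; rating 4 ≥ 2 ✓; site Raleigh ✗ (not Austin or Omaha) → not eligible.
Paid Family Leave — benefits waiver on file ✓; dept Product ✗ → not eligible.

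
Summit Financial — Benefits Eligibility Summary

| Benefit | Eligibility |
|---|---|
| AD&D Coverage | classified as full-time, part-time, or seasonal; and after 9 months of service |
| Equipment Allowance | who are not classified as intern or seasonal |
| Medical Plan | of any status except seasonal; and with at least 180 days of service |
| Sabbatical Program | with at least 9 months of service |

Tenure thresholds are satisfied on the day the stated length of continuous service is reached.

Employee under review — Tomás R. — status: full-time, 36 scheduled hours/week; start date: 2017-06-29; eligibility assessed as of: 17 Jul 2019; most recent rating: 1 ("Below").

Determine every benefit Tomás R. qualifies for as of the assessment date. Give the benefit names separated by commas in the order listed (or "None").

AD&D Coverage, Equipment Allowance, Medical Plan, Sabbatical Program

Service from 2017-06-29 to 17 Jul 2019: 748 days.
AD&D Coverage — status full-time ✓; service 748 days ≥ 9 months (≈270 days) ✓ → eligible.
Equipment Allowance — status full-time ✓ (not excluded) → eligible.
Medical Plan — status full-time ✓ (not excluded); service 748 days ≥ 180 days ✓ → eligible.
Sabbatical Program — service 748 days ≥ 9 months (≈270 days) ✓ → eligible.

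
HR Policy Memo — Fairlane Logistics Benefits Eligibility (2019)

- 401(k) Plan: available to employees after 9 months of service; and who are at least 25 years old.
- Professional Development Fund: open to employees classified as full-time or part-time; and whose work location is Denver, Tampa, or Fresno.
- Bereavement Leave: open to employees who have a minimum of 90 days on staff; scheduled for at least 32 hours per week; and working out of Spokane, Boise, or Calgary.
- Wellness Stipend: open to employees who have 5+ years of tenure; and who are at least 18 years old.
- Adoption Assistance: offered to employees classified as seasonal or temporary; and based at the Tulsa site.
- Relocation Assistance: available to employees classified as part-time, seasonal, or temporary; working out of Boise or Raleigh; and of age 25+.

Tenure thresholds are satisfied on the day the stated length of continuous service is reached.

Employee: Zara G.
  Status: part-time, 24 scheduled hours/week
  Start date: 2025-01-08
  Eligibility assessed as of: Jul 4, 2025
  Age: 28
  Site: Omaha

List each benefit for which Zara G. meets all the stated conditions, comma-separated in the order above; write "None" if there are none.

Service from 2025-01-08 to Jul 4, 2025: 177 days.
401(k) Plan — service 177 days < 9 months (≈270 days) ✗ → not eligible.
Professional Development Fund — status part-time ✓; site Omaha ✗ (not Denver, Tampa, or Fresno) → not eligible.
Bereavement Leave — service 177 days ≥ 90 days ✓; 24 hrs/wk < 32 ✗ → not eligible.
Wellness Stipend — service 177 days < 5 years (≈1825 days) ✗ → not eligible.
Adoption Assistance — status part-time ✗ (requires seasonal or temporary) → not eligible.
Relocation Assistance — status part-time ✓; site Omaha ✗ (not Boise or Raleigh) → not eligible.

None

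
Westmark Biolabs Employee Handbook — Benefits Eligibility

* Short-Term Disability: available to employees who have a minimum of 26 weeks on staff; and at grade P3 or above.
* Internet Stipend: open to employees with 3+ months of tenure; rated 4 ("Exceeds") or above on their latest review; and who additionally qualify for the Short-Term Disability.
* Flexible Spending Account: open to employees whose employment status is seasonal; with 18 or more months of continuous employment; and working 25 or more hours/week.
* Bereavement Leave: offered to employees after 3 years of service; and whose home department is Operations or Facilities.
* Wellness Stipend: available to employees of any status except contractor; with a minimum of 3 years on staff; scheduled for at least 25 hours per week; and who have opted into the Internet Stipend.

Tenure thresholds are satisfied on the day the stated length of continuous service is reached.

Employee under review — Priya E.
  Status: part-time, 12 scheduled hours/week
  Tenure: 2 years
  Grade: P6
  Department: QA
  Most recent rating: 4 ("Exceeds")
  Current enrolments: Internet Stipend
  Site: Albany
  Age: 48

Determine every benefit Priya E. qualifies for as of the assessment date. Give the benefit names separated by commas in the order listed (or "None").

Short-Term Disability — service 2 years ≥ 26 weeks (≈182 days) ✓; grade P6 ≥ P3 ✓ → eligible.
Internet Stipend — service 2 years ≥ 3 months (≈90 days) ✓; rating 4 ≥ 4 ✓; eligible for Short-Term Disability ✓ → eligible.
Flexible Spending Account — status part-time ✗ (requires seasonal) → not eligible.
Bereavement Leave — service 2 years < 3 years ✗ → not eligible.
Wellness Stipend — status part-time ✓ (not excluded); service 2 years < 3 years ✗ → not eligible.

Short-Term Disability, Internet Stipend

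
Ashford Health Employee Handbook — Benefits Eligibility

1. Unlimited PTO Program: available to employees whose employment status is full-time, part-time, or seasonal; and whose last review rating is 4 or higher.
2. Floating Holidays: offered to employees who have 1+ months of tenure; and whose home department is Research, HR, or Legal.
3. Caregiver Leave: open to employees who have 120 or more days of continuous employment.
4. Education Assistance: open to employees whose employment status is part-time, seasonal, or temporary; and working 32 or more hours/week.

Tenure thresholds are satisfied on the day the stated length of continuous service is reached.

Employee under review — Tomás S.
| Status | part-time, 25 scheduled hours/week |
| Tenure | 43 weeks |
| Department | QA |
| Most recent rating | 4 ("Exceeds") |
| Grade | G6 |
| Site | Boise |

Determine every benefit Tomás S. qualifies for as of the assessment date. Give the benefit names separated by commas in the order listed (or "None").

Unlimited PTO Program, Caregiver Leave

Unlimited PTO Program — status part-time ✓; rating 4 ≥ 4 ✓ → eligible.
Floating Holidays — service 43 weeks ≥ 1 month (≈30 days) ✓; dept QA ✗ → not eligible.
Caregiver Leave — service 43 weeks ≥ 120 days ✓ → eligible.
Education Assistance — status part-time ✓; 25 hrs/wk < 32 ✗ → not eligible.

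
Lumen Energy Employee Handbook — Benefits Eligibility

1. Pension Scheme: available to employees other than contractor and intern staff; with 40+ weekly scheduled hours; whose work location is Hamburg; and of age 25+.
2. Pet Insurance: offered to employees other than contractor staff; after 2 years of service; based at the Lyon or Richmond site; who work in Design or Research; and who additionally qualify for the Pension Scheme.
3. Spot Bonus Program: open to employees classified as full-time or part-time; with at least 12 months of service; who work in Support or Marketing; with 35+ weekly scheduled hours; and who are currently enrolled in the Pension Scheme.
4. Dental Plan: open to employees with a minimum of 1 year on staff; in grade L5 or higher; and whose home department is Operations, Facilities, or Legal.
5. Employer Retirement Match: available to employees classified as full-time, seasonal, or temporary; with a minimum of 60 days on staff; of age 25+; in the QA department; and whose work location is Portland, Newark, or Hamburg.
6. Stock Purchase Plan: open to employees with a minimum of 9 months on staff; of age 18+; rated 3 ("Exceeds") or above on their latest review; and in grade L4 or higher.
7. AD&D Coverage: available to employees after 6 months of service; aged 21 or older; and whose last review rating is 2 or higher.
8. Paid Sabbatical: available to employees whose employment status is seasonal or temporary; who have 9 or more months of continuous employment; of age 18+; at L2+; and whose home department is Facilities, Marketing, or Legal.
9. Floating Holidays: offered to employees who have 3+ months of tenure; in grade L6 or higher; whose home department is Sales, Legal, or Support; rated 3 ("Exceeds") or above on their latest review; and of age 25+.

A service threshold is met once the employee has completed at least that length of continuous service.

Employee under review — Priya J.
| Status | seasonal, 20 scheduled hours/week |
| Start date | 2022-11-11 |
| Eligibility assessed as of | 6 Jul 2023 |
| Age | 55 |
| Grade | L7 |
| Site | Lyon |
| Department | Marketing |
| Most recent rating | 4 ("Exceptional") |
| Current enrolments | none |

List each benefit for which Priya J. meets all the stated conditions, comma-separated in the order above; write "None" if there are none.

Service from 2022-11-11 to 6 Jul 2023: 237 days.
Pension Scheme — status seasonal ✓ (not excluded); 20 hrs/wk < 40 ✗ → not eligible.
Pet Insurance — status seasonal ✓ (not excluded); service 237 days < 2 years (≈730 days) ✗ → not eligible.
Spot Bonus Program — status seasonal ✗ (requires full-time or part-time) → not eligible.
Dental Plan — service 237 days < 1 year (≈365 days) ✗ → not eligible.
Employer Retirement Match — status seasonal ✓; service 237 days ≥ 60 days ✓; age 55 ≥ 25 ✓; dept Marketing ✗ → not eligible.
Stock Purchase Plan — service 237 days < 9 months (≈270 days) ✗ → not eligible.
AD&D Coverage — service 237 days ≥ 6 months (≈180 days) ✓; age 55 ≥ 21 ✓; rating 4 ≥ 2 ✓ → eligible.
Paid Sabbatical — status seasonal ✓; service 237 days < 9 months (≈270 days) ✗ → not eligible.
Floating Holidays — service 237 days ≥ 3 months (≈90 days) ✓; grade L7 ≥ L6 ✓; dept Marketing ✗ → not eligible.

AD&D Coverage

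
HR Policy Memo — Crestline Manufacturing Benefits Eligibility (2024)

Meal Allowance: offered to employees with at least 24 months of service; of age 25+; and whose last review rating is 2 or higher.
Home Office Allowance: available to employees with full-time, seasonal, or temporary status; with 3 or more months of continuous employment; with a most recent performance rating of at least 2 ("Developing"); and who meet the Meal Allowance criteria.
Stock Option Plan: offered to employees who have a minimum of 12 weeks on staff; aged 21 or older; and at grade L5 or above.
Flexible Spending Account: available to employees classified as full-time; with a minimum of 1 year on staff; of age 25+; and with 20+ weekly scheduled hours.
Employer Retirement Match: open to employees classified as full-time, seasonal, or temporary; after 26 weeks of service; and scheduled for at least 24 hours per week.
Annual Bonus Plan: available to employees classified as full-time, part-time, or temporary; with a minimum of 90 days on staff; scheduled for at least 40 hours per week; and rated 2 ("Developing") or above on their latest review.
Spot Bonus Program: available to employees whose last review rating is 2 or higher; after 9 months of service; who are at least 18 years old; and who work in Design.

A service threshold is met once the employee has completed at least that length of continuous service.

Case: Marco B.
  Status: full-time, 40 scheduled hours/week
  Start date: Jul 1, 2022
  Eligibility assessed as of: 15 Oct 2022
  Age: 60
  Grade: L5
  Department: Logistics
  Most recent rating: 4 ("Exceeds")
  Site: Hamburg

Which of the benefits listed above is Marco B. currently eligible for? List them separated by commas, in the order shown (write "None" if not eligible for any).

Service from Jul 1, 2022 to 15 Oct 2022: 106 days.
Meal Allowance — service 106 days < 24 months (≈720 days) ✗ → not eligible.
Home Office Allowance — status full-time ✓; service 106 days ≥ 3 months (≈90 days) ✓; rating 4 ≥ 2 ✓; not eligible for Meal Allowance ✗ → not eligible.
Stock Option Plan — service 106 days ≥ 12 weeks (≈84 days) ✓; age 60 ≥ 21 ✓; grade L5 ≥ L5 ✓ → eligible.
Flexible Spending Account — status full-time ✓; service 106 days < 1 year (≈365 days) ✗ → not eligible.
Employer Retirement Match — status full-time ✓; service 106 days < 26 weeks (≈182 days) ✗ → not eligible.
Annual Bonus Plan — status full-time ✓; service 106 days ≥ 90 days ✓; 40 hrs/wk ≥ 40 ✓; rating 4 ≥ 2 ✓ → eligible.
Spot Bonus Program — rating 4 ≥ 2 ✓; service 106 days < 9 months (≈270 days) ✗ → not eligible.

Stock Option Plan, Annual Bonus Plan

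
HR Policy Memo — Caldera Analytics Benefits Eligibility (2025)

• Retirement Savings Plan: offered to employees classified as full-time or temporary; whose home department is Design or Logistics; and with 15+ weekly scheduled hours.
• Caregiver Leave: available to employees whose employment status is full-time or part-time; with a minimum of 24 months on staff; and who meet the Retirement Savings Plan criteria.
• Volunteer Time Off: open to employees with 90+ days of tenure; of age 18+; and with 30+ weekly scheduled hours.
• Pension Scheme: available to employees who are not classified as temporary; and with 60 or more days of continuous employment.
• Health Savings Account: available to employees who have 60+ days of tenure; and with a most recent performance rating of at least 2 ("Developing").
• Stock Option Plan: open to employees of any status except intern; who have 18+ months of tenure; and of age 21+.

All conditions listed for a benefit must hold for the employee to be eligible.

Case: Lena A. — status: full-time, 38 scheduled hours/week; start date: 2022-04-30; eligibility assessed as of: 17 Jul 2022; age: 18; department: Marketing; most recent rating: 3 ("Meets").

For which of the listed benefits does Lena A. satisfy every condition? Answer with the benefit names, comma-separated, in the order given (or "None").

Pension Scheme, Health Savings Account

Service from 2022-04-30 to 17 Jul 2022: 78 days.
Retirement Savings Plan — status full-time ✓; dept Marketing ✗ → not eligible.
Caregiver Leave — status full-time ✓; service 78 days < 24 months (≈720 days) ✗ → not eligible.
Volunteer Time Off — service 78 days < 90 days ✗ → not eligible.
Pension Scheme — status full-time ✓ (not excluded); service 78 days ≥ 60 days ✓ → eligible.
Health Savings Account — service 78 days ≥ 60 days ✓; rating 3 ≥ 2 ✓ → eligible.
Stock Option Plan — status full-time ✓ (not excluded); service 78 days < 18 months (≈540 days) ✗ → not eligible.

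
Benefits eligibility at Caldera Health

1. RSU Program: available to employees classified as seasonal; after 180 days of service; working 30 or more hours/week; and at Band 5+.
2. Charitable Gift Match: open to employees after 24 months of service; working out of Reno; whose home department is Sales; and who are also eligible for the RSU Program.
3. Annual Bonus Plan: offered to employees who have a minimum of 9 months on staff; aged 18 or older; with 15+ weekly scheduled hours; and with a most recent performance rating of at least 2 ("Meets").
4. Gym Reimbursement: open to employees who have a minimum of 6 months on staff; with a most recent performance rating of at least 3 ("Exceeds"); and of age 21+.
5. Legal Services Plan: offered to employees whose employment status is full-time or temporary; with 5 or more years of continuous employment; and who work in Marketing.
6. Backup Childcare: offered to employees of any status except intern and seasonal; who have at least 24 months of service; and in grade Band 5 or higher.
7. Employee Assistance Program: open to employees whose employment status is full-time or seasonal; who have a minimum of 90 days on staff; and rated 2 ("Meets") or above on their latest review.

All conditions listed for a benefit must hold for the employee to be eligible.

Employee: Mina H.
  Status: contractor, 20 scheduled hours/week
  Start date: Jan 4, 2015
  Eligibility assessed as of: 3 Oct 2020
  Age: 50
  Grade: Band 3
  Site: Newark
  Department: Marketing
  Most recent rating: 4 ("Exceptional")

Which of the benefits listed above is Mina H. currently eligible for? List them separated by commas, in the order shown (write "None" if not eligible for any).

Service from Jan 4, 2015 to 3 Oct 2020: 2099 days.
RSU Program — status contractor ✗ (requires seasonal) → not eligible.
Charitable Gift Match — service 2099 days ≥ 24 months (≈720 days) ✓; site Newark ✗ (not Reno) → not eligible.
Annual Bonus Plan — service 2099 days ≥ 9 months (≈270 days) ✓; age 50 ≥ 18 ✓; 20 hrs/wk ≥ 15 ✓; rating 4 ≥ 2 ✓ → eligible.
Gym Reimbursement — service 2099 days ≥ 6 months (≈180 days) ✓; rating 4 ≥ 3 ✓; age 50 ≥ 21 ✓ → eligible.
Legal Services Plan — status contractor ✗ (requires full-time or temporary) → not eligible.
Backup Childcare — status contractor ✓ (not excluded); service 2099 days ≥ 24 months (≈720 days) ✓; grade Band 3 < Band 5 ✗ → not eligible.
Employee Assistance Program — status contractor ✗ (requires full-time or seasonal) → not eligible.

Annual Bonus Plan, Gym Reimbursement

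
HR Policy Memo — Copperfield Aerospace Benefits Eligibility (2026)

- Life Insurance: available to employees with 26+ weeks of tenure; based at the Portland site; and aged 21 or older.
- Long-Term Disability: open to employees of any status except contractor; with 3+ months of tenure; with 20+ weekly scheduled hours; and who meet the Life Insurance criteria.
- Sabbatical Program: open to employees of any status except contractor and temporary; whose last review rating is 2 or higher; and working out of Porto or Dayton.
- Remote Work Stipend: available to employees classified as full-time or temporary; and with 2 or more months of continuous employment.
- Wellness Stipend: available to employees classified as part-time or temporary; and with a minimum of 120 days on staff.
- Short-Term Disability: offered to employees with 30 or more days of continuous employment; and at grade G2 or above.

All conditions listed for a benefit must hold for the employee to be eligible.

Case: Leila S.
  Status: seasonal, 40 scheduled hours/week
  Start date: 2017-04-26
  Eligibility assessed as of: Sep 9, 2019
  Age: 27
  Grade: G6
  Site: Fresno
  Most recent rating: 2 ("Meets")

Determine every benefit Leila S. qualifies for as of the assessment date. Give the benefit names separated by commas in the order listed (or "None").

Short-Term Disability

Service from 2017-04-26 to Sep 9, 2019: 866 days.
Life Insurance — service 866 days ≥ 26 weeks (≈182 days) ✓; site Fresno ✗ (not Portland) → not eligible.
Long-Term Disability — status seasonal ✓ (not excluded); service 866 days ≥ 3 months (≈90 days) ✓; 40 hrs/wk ≥ 20 ✓; not eligible for Life Insurance ✗ → not eligible.
Sabbatical Program — status seasonal ✓ (not excluded); rating 2 ≥ 2 ✓; site Fresno ✗ (not Porto or Dayton) → not eligible.
Remote Work Stipend — status seasonal ✗ (requires full-time or temporary) → not eligible.
Wellness Stipend — status seasonal ✗ (requires part-time or temporary) → not eligible.
Short-Term Disability — service 866 days ≥ 30 days ✓; grade G6 ≥ G2 ✓ → eligible.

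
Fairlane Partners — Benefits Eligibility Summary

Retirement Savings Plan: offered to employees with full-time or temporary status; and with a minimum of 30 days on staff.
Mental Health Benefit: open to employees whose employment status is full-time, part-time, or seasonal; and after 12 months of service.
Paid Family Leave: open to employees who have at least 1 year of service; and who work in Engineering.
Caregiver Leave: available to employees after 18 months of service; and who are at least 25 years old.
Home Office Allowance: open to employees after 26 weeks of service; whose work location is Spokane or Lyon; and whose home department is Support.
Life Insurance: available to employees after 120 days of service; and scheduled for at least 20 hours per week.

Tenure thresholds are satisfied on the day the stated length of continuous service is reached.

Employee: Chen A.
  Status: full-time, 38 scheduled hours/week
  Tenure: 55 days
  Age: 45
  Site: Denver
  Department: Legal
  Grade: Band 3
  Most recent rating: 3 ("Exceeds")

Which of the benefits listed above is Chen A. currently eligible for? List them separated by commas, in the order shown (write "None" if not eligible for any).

Retirement Savings Plan

Retirement Savings Plan — status full-time ✓; service 55 days ≥ 30 days ✓ → eligible.
Mental Health Benefit — status full-time ✓; service 55 days < 12 months (≈360 days) ✗ → not eligible.
Paid Family Leave — service 55 days < 1 year (≈365 days) ✗ → not eligible.
Caregiver Leave — service 55 days < 18 months (≈540 days) ✗ → not eligible.
Home Office Allowance — service 55 days < 26 weeks (≈182 days) ✗ → not eligible.
Life Insurance — service 55 days < 120 days ✗ → not eligible.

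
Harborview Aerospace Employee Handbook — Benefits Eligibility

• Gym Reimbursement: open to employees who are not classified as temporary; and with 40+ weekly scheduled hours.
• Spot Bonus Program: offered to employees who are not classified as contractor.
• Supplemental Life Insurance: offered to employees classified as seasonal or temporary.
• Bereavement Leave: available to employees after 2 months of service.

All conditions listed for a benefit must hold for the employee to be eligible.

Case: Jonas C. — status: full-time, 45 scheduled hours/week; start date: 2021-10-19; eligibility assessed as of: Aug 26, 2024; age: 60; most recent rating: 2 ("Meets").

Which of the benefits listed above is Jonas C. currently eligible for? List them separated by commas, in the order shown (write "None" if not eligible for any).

Service from 2021-10-19 to Aug 26, 2024: 1042 days.
Gym Reimbursement — status full-time ✓ (not excluded); 45 hrs/wk ≥ 40 ✓ → eligible.
Spot Bonus Program — status full-time ✓ (not excluded) → eligible.
Supplemental Life Insurance — status full-time ✗ (requires seasonal or temporary) → not eligible.
Bereavement Leave — service 1042 days ≥ 2 months (≈60 days) ✓ → eligible.

Gym Reimbursement, Spot Bonus Program, Bereavement Leave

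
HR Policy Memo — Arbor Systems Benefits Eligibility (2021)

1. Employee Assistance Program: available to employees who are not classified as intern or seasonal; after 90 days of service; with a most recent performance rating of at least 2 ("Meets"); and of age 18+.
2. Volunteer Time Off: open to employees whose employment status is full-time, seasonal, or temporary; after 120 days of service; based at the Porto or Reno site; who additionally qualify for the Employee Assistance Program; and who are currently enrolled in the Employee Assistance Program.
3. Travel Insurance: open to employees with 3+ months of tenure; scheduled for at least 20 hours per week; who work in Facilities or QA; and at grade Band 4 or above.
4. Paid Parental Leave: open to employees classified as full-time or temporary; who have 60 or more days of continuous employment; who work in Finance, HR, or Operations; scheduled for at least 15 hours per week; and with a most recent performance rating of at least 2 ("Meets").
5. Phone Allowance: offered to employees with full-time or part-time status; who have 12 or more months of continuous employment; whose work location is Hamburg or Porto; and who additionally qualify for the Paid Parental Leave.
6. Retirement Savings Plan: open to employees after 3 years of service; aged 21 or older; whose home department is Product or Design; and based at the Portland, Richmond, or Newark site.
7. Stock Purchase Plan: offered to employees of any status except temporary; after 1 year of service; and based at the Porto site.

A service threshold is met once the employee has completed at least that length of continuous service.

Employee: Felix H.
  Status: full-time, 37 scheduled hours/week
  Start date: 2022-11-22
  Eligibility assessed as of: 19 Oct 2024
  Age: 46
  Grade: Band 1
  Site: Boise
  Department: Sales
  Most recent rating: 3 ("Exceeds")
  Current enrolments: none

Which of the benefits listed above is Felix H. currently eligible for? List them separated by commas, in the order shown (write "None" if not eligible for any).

Service from 2022-11-22 to 19 Oct 2024: 697 days.
Employee Assistance Program — status full-time ✓ (not excluded); service 697 days ≥ 90 days ✓; rating 3 ≥ 2 ✓; age 46 ≥ 18 ✓ → eligible.
Volunteer Time Off — status full-time ✓; service 697 days ≥ 120 days ✓; site Boise ✗ (not Porto or Reno) → not eligible.
Travel Insurance — service 697 days ≥ 3 months (≈90 days) ✓; 37 hrs/wk ≥ 20 ✓; dept Sales ✗ → not eligible.
Paid Parental Leave — status full-time ✓; service 697 days ≥ 60 days ✓; dept Sales ✗ → not eligible.
Phone Allowance — status full-time ✓; service 697 days ≥ 12 months (≈360 days) ✓; site Boise ✗ (not Hamburg or Porto) → not eligible.
Retirement Savings Plan — service 697 days < 3 years (≈1095 days) ✗ → not eligible.
Stock Purchase Plan — status full-time ✓ (not excluded); service 697 days ≥ 1 year (≈365 days) ✓; site Boise ✗ (not Porto) → not eligible.

Employee Assistance Program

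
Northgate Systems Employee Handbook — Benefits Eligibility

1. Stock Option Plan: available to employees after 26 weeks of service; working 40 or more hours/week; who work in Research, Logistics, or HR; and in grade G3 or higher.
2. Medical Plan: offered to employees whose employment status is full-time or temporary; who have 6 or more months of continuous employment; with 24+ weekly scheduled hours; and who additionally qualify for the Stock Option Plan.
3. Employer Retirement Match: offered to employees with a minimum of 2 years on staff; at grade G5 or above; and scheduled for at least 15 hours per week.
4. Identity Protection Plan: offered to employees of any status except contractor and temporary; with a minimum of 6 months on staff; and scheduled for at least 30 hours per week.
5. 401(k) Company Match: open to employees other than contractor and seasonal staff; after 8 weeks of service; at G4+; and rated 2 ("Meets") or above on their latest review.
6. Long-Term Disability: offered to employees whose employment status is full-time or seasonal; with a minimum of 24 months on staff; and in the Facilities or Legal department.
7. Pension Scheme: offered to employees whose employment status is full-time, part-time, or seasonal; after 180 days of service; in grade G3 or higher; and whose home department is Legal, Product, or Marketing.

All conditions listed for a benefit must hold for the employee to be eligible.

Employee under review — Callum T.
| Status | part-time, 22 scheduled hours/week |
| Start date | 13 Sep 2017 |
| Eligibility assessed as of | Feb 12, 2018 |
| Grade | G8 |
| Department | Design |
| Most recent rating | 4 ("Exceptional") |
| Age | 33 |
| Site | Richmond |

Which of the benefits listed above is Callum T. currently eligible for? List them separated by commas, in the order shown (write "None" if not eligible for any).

Service from 13 Sep 2017 to Feb 12, 2018: 152 days.
Stock Option Plan — service 152 days < 26 weeks (≈182 days) ✗ → not eligible.
Medical Plan — status part-time ✗ (requires full-time or temporary) → not eligible.
Employer Retirement Match — service 152 days < 2 years (≈730 days) ✗ → not eligible.
Identity Protection Plan — status part-time ✓ (not excluded); service 152 days < 6 months (≈180 days) ✗ → not eligible.
401(k) Company Match — status part-time ✓ (not excluded); service 152 days ≥ 8 weeks (≈56 days) ✓; grade G8 ≥ G4 ✓; rating 4 ≥ 2 ✓ → eligible.
Long-Term Disability — status part-time ✗ (requires full-time or seasonal) → not eligible.
Pension Scheme — status part-time ✓; service 152 days < 180 days ✗ → not eligible.

401(k) Company Match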